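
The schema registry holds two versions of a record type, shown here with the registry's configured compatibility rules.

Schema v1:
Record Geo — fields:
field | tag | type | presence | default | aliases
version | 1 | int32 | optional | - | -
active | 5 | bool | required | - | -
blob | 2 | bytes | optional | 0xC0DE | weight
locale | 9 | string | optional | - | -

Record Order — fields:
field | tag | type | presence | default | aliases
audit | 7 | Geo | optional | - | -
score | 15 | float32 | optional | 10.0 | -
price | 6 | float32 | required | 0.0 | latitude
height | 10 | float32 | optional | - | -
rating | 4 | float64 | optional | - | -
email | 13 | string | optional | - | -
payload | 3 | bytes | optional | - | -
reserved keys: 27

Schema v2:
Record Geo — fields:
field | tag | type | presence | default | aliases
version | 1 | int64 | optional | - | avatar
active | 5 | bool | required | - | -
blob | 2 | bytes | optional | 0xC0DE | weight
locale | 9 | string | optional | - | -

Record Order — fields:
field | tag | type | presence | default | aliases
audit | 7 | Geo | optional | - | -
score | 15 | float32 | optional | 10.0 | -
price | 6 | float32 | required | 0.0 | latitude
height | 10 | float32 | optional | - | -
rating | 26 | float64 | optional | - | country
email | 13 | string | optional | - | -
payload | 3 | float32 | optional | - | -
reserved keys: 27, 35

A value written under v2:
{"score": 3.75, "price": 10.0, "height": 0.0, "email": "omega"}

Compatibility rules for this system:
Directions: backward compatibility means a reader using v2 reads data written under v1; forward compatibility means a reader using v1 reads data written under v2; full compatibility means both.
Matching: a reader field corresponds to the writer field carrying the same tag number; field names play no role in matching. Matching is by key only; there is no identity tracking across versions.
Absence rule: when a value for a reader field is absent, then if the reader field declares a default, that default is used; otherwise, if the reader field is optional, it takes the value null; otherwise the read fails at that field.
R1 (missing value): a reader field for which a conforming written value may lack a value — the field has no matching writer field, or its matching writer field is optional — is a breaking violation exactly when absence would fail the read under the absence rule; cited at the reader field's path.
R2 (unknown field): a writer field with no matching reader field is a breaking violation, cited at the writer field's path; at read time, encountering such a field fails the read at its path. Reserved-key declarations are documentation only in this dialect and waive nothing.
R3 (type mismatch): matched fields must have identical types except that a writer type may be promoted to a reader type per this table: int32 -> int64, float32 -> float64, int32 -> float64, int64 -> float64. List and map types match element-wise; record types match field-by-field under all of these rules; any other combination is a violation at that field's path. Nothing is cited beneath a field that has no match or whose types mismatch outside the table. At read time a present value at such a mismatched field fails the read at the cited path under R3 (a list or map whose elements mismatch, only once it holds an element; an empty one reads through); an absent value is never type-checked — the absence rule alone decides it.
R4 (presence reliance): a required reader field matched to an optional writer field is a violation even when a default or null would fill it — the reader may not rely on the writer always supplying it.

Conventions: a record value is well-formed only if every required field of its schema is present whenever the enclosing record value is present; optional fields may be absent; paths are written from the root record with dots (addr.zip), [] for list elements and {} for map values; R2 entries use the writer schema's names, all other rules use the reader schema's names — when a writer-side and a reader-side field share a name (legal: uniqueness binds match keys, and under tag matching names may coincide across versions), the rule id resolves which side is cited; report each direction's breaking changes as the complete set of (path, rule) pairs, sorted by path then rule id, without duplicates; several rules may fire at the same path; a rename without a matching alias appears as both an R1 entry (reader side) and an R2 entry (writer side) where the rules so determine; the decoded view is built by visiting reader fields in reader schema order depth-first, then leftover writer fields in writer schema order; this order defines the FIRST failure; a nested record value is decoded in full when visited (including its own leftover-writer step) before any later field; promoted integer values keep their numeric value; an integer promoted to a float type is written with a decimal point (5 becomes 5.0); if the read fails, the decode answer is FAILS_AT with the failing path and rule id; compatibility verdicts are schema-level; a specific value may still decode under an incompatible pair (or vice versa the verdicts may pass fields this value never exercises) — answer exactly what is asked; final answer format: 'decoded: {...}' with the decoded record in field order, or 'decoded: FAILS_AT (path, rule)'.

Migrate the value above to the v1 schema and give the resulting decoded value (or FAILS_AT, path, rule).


arrows below run writer -> reader for Order
migrating the Order value to v1:
  audit := null (not supplied -> null)
  score := 3.75
  price := 10.0
  height := 0.0
  rating := null (not supplied -> null)
  email := "omega"
  payload := null (not supplied -> null)
  => decoded: {"audit": null, "score": 3.75, "price": 10.0, "height": 0.0, "rating": null, "email": "omega", "payload": null}
the rest of the Order diff is inert for this question:
  field rating in record Order: tag 4 changed to 26 -> shifts the Order verdicts, not this decode
  field payload in record Order: type bytes changed to float32 -> shifts the Order verdicts, not this decode
  field version in record Geo: type int32 changed to int64 -> shifts the Order verdicts, not this decode

decoded: {"audit": null, "score": 3.75, "price": 10.0, "height": 0.0, "rating": null, "email": "omega", "payload": null}


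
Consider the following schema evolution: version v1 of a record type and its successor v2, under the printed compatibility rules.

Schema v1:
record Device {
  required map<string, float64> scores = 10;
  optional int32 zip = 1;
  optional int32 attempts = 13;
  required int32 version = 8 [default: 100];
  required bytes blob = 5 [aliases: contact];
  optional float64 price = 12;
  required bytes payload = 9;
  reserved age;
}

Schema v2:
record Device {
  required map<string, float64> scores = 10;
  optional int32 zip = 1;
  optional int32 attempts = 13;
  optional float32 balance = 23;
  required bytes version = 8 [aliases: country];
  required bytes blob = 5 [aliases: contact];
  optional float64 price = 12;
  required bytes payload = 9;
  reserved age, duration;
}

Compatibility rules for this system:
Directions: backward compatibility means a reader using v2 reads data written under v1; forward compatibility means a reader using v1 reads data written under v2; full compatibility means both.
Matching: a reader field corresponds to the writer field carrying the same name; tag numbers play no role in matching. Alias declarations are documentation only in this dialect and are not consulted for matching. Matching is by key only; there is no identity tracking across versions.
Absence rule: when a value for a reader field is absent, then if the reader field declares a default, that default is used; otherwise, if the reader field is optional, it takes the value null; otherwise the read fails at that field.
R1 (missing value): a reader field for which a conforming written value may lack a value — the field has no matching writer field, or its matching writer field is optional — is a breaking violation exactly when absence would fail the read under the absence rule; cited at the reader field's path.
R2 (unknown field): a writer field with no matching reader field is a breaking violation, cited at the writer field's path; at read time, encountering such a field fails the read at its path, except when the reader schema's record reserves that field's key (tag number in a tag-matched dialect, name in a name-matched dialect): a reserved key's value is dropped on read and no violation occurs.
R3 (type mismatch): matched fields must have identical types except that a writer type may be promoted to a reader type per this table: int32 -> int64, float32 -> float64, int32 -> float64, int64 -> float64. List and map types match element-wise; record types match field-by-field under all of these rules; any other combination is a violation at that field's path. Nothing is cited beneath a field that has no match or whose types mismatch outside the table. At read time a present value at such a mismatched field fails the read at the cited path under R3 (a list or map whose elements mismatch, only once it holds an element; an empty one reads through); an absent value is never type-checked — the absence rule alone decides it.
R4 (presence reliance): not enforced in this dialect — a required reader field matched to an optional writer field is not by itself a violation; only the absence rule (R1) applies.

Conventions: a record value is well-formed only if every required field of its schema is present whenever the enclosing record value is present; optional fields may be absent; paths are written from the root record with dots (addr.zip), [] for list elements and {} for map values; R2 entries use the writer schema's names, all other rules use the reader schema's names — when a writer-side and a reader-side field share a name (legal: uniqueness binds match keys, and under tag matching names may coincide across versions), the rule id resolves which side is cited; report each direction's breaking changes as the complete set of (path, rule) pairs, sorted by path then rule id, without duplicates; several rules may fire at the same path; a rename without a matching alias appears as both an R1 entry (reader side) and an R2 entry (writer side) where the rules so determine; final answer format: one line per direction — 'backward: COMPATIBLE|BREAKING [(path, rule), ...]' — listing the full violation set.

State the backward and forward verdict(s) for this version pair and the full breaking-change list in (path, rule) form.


each type pair in Device: writer, then reader
backward for Device (reader v2, writer v1):
  map<string, float64> -> map<string, float64>, writer required: scores aligns to scores
  int32 -> int32, writer optional: zip aligns to zip
  int32 -> int32, writer optional: attempts aligns to attempts
  balance: no writer match
  int32 -> bytes, writer required: version aligns to version
  bytes -> bytes, writer required: blob aligns to blob
  float64 -> float64, writer optional: price aligns to price
  bytes -> bytes, writer required: payload aligns to payload
  violation R3 at version
  => backward: BREAKING (1)
forward for Device (reader v1, writer v2):
  map<string, float64> -> map<string, float64>, writer required: scores aligns to scores
  int32 -> int32, writer optional: zip aligns to zip
  int32 -> int32, writer optional: attempts aligns to attempts
  bytes -> int32, writer required: version aligns to version
  bytes -> bytes, writer required: blob aligns to blob
  float64 -> float64, writer optional: price aligns to price
  bytes -> bytes, writer required: payload aligns to payload
  writer balance: unknown to reader
  violation R2 at balance
  violation R3 at version
  => forward: BREAKING (2)

backward: BREAKING [(version, R3)]; forward: BREAKING [(balance, R2), (version, R3)]


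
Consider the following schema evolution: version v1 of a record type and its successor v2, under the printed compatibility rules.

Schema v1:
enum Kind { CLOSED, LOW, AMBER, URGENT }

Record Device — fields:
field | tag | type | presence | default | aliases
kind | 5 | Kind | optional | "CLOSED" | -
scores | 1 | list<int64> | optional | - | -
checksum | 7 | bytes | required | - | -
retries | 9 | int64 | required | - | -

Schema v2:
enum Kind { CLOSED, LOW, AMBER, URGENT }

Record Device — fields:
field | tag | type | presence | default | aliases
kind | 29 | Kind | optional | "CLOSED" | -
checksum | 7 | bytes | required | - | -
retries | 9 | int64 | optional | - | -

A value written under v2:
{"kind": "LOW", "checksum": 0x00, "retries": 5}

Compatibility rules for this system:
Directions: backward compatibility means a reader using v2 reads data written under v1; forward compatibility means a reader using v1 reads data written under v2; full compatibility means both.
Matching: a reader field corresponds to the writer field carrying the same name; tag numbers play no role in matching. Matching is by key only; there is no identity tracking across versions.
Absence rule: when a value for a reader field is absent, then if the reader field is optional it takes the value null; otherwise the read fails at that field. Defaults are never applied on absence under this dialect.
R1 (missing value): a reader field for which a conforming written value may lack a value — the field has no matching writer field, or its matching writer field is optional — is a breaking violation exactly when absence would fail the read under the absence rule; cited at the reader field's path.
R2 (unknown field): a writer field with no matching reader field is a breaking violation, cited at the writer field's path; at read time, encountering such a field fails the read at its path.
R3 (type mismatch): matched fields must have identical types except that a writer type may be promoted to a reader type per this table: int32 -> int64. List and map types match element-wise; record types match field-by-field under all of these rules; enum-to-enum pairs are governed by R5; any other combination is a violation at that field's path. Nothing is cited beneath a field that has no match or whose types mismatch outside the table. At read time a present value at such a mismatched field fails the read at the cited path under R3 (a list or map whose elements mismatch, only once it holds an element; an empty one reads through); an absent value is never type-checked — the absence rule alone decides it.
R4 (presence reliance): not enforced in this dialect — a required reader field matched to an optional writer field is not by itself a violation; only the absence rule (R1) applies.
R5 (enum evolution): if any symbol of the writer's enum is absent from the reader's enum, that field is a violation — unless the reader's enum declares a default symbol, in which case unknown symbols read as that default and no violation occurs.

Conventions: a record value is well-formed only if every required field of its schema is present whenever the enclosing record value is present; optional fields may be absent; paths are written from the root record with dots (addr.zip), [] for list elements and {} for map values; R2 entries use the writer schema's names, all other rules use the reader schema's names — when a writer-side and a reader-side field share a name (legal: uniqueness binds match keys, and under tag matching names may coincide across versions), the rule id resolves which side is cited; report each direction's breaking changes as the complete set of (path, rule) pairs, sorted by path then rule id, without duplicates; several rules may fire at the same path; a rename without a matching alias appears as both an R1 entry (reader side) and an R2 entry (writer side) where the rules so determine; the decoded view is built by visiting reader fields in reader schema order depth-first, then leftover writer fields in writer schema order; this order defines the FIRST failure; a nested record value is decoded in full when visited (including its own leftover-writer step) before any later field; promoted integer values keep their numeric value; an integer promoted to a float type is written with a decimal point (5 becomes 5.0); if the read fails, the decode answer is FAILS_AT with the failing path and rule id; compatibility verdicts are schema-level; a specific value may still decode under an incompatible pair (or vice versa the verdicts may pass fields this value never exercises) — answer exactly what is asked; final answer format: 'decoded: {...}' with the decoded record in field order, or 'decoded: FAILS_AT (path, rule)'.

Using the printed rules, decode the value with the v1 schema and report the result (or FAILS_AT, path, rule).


decoded: {"kind": "LOW", "scores": null, "checksum": 0x00, "retries": 5}

each type pair in Device: writer, then reader
migrating the Device value to v1:
  kind := "LOW"
  scores := null (not supplied -> null)
  checksum := 0x00
  retries := 5
  => decoded: {"kind": "LOW", "scores": null, "checksum": 0x00, "retries": 5}
the other Device changes do not affect what is asked:
  field kind in record Device: tag 5 changed to 29 -> fires no rule on Device under this dialect and leaves the result unchanged
  removed field scores from record Device -> schema-level compatibility only; this Device value's decode is unchanged
  field retries in record Device: required changed to optional -> schema-level compatibility only; this Device value's decode is unchanged


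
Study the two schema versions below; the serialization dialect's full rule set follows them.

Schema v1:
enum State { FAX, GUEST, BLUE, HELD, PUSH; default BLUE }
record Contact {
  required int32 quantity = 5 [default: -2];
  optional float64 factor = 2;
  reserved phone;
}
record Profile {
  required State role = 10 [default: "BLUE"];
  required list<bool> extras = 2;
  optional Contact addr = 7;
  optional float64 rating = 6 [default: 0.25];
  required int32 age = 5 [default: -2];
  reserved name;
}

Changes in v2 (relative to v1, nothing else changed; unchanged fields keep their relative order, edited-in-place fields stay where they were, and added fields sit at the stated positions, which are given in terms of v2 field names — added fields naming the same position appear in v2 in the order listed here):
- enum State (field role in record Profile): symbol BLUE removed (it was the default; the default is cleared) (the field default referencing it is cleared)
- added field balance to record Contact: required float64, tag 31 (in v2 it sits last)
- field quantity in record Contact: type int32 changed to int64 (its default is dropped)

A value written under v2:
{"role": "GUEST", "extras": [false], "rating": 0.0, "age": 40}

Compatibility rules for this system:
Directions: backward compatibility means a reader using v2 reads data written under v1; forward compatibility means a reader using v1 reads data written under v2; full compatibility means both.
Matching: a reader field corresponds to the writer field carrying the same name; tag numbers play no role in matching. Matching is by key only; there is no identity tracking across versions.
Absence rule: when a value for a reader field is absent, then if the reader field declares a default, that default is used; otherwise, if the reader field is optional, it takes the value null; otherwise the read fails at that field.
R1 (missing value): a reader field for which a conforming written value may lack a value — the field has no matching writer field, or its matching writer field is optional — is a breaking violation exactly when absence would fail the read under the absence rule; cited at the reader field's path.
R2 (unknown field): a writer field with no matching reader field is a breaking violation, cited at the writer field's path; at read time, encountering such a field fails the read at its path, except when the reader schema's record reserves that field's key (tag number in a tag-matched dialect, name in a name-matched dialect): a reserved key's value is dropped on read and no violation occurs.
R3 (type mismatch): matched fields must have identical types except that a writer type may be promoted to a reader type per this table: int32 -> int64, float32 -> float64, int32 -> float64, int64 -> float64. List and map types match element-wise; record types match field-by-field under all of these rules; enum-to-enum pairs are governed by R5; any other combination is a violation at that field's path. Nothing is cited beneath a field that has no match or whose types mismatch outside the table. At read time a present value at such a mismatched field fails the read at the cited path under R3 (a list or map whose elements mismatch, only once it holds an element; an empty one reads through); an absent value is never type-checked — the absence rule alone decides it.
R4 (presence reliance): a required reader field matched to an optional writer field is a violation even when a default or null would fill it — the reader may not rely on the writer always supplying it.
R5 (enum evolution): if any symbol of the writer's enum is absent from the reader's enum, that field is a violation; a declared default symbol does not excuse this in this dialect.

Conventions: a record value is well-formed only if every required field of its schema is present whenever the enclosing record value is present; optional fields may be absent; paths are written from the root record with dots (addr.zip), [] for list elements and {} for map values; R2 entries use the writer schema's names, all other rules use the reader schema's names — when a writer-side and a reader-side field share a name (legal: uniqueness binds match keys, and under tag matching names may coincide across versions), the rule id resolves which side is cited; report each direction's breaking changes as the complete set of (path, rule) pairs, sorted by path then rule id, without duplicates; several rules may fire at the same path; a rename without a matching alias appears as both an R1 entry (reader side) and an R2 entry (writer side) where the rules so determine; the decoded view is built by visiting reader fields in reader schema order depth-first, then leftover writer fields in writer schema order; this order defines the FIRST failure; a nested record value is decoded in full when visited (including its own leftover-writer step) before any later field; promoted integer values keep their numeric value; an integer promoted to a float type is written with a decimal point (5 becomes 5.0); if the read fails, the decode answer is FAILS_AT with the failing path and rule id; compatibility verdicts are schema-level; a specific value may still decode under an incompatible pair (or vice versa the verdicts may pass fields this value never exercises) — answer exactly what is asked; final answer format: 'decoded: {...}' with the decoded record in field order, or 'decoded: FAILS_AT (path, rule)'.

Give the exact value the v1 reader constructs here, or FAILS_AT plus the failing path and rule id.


each type pair in Profile: writer, then reader
decode (reader v1):
  role := "GUEST"
  extras := [false]
  addr := null (absent, optional -> null)
  rating := 0.0
  age := 40
  => decoded: {"role": "GUEST", "extras": [false], "addr": null, "rating": 0.0, "age": 40}
remaining Profile differences; none change what is asked:
  enum State (field role in record Profile): symbol BLUE removed (it was the default; the default is cleared) (the field default referencing it is cleared) -> a verdict-level change on Profile — the shown value reads the same
  added field balance to record Contact: required float64, tag 31 (in v2 it sits last) -> a verdict-level change on Profile — the shown value reads the same
  field quantity in record Contact: type int32 changed to int64 (its default is dropped) -> a verdict-level change on Profile — the shown value reads the same

decoded: {"role": "GUEST", "extras": [false], "addr": null, "rating": 0.0, "age": 40}


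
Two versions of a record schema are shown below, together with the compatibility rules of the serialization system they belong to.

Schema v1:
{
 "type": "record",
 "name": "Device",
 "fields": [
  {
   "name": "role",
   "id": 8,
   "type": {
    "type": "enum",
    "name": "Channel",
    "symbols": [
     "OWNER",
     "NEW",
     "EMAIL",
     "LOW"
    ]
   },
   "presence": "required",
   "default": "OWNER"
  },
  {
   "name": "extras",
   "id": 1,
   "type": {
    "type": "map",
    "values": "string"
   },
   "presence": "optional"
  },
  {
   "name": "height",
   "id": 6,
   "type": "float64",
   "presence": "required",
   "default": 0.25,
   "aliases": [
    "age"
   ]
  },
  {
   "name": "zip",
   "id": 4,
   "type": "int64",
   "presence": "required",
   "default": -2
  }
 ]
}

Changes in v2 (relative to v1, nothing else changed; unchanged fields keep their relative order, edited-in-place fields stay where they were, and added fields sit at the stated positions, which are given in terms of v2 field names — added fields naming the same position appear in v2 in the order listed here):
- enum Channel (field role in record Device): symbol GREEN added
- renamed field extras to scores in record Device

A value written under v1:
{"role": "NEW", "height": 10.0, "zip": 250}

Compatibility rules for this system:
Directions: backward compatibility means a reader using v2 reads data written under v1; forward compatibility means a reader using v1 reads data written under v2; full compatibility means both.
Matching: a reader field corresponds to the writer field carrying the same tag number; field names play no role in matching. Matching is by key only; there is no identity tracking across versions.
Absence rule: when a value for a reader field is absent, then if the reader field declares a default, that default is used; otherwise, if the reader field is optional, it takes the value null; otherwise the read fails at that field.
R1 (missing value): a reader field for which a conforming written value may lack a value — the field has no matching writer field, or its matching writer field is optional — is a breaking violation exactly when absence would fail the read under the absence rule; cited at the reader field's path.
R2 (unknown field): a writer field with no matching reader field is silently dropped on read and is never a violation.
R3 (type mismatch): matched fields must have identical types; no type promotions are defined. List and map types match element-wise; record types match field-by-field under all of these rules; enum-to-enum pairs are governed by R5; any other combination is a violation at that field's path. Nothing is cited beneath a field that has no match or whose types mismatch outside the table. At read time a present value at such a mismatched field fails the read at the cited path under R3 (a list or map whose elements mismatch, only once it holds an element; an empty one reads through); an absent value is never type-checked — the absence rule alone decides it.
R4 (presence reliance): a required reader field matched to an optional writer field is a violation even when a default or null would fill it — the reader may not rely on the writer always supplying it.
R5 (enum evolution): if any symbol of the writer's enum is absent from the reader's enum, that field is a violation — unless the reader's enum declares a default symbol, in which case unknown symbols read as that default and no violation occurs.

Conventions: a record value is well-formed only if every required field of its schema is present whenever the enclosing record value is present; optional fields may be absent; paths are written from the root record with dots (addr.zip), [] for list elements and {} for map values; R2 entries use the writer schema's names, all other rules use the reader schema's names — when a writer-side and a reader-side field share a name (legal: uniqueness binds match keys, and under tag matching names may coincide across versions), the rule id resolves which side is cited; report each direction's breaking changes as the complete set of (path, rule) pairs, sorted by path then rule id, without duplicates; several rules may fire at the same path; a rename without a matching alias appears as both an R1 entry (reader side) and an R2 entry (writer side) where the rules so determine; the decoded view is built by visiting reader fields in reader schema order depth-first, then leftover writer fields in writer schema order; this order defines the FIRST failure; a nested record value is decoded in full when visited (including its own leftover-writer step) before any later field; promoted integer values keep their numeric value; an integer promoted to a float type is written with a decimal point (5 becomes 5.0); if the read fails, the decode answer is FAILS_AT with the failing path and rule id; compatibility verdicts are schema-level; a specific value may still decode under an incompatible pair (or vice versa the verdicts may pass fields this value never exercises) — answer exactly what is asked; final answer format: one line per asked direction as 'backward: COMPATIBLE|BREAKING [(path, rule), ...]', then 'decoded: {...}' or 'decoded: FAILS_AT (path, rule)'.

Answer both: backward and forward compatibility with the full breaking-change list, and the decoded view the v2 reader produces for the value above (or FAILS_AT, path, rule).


backward: COMPATIBLE []; forward: BREAKING [(role, R5)]; decoded: {"role": "NEW", "scores": null, "height": 10.0, "zip": 250}

in Device below, arrows point writer -> reader
backward on Device — v2 reading data written by v1:
  role <- role (Channel -> Channel, writer required)
  scores <- extras (map<string, string> -> map<string, string>, writer optional)
  height <- height (float64 -> float64, writer required)
  zip <- zip (int64 -> int64, writer required)
  => backward: COMPATIBLE
forward on Device — v1 reading data written by v2:
  role <- role (Channel -> Channel, writer required)
  extras <- scores (map<string, string> -> map<string, string>, writer optional)
  height <- height (float64 -> float64, writer required)
  zip <- zip (int64 -> int64, writer required)
  rule R5 violated at role
  forward on Device therefore BREAKING (1)
decoding the Device value with the v2 reader:
  role := "NEW"
  scores := null (not supplied -> null)
  height := 10.0
  zip := 250
  => decoded: {"role": "NEW", "scores": null, "height": 10.0, "zip": 250}


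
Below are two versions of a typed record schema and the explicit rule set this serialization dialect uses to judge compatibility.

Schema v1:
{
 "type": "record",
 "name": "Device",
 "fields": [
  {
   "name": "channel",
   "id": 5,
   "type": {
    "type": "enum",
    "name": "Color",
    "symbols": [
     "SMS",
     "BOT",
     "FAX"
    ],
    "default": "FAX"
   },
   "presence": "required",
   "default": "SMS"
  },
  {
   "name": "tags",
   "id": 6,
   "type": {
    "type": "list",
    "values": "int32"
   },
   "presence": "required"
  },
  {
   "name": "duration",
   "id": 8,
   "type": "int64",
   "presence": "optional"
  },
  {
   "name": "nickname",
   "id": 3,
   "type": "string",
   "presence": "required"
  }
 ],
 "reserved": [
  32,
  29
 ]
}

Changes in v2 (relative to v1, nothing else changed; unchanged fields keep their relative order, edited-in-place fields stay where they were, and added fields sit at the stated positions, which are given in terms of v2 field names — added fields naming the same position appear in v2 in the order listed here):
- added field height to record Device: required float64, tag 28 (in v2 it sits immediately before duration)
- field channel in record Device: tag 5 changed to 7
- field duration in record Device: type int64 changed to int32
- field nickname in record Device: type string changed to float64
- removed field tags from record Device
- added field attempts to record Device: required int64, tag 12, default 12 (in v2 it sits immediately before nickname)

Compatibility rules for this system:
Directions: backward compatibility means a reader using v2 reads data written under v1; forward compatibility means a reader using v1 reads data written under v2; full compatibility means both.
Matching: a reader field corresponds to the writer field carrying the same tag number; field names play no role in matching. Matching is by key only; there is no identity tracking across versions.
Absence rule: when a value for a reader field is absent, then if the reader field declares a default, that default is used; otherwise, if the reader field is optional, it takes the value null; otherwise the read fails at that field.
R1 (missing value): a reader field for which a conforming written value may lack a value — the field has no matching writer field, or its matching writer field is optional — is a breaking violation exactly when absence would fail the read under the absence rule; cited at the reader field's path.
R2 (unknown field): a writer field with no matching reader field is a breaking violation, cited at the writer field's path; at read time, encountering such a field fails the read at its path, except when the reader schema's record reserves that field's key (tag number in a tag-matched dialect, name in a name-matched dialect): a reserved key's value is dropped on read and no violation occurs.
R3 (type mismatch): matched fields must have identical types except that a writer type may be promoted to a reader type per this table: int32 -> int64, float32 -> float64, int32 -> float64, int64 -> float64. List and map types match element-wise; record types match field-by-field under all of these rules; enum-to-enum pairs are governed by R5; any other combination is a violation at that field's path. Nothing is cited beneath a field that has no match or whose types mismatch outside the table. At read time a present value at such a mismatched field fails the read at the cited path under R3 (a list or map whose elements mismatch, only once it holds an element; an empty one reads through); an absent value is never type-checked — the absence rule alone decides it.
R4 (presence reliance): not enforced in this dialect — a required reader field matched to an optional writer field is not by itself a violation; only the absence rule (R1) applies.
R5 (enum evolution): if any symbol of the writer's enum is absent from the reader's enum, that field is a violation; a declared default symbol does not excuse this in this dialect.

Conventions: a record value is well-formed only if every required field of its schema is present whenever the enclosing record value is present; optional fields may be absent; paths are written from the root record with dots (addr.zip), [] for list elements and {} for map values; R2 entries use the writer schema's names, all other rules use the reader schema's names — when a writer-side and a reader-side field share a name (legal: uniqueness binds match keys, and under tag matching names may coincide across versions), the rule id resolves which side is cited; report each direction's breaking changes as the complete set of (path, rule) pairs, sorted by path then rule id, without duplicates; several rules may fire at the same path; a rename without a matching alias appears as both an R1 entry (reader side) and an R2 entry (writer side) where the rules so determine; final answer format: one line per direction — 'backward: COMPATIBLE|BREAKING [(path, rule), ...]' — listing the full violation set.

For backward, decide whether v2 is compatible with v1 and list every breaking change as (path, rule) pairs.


the writer's type comes first in each Device pair
backward pass over Device, reader schema v2, writer schema v1:
  channel: no writer match
  height: no writer match
  int64 -> int32, writer optional: duration aligns to duration
  attempts: no writer match
  string -> float64, writer required: nickname aligns to nickname
  leftover writer field: channel
  leftover writer field: tags
  R2 fires at channel
  R3 fires at duration
  R1 fires at height
  R3 fires at nickname
  R2 fires at tags
  backward on Device therefore BREAKING (5)
the other Device changes do not affect what is asked:
  added field attempts to record Device: required int64, tag 12, default 12 (in v2 it sits immediately before nickname) -> affects forward compatibility only, which is not asked

backward: BREAKING [(channel, R2), (duration, R3), (height, R1), (nickname, R3), (tags, R2)]


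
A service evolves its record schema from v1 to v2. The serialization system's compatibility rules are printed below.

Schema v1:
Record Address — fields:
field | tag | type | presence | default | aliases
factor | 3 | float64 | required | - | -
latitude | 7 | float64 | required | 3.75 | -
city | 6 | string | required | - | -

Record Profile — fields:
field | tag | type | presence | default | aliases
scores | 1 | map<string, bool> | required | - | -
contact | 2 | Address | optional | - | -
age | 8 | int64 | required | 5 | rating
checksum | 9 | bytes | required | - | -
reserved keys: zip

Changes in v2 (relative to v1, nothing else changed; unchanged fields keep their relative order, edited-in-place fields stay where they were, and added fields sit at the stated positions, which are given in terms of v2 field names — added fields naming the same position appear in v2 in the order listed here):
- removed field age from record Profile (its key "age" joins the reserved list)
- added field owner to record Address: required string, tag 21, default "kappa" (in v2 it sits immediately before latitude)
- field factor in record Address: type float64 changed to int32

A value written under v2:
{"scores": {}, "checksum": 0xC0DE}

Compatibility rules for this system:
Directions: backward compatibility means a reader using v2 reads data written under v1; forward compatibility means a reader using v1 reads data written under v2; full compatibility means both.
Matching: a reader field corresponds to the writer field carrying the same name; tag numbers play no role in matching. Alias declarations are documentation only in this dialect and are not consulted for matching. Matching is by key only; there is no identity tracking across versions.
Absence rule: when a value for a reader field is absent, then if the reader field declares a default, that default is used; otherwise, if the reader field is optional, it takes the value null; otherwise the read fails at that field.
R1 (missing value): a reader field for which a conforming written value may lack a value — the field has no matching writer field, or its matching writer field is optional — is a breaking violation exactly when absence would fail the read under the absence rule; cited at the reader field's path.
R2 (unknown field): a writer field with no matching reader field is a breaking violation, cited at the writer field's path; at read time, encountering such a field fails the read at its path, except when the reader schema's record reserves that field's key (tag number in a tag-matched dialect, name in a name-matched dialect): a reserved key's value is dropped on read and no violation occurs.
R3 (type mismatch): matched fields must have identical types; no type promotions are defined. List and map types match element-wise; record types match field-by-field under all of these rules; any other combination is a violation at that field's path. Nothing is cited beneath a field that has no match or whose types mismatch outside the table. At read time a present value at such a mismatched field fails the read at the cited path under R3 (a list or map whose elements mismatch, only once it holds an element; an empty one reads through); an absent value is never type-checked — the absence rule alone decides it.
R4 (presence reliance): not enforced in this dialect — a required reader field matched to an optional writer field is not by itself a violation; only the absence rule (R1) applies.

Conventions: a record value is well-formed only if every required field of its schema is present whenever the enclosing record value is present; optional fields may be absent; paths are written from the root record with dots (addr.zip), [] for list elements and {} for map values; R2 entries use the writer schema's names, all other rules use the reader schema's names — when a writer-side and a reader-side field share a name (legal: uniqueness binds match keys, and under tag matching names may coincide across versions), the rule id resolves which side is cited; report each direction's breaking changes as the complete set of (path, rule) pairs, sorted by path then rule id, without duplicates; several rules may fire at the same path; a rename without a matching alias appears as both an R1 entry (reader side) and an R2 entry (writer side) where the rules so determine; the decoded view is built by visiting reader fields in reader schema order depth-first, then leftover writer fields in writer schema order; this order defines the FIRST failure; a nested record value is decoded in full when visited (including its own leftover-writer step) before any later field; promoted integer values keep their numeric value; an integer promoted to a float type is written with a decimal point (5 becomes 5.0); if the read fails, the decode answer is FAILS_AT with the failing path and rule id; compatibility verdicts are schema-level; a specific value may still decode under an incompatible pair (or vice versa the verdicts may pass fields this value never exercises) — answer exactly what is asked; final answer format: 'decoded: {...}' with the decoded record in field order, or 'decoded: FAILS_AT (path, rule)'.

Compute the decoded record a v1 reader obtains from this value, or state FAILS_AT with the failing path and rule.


each type pair in Profile: writer, then reader
decode walk for Profile under reader schema v1:
  scores := {}
  contact := null (absent, optional -> null)
  age := 5 (absent -> default)
  checksum := 0xC0DE
  => decoded: {"scores": {}, "contact": null, "age": 5, "checksum": 0xC0DE}
ruling out the remaining Profile differences:
  removed field age from record Profile (its key "age" joins the reserved list) -> no rule fires on it and the decoded Profile view is identical with or without it
  added field owner to record Address: required string, tag 21, default "kappa" (in v2 it sits immediately before latitude) -> changes Profile's schema-level verdicts only — the decode of this value is the same
  field factor in record Address: type float64 changed to int32 -> changes Profile's schema-level verdicts only — the decode of this value is the same

decoded: {"scores": {}, "contact": null, "age": 5, "checksum": 0xC0DE}
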